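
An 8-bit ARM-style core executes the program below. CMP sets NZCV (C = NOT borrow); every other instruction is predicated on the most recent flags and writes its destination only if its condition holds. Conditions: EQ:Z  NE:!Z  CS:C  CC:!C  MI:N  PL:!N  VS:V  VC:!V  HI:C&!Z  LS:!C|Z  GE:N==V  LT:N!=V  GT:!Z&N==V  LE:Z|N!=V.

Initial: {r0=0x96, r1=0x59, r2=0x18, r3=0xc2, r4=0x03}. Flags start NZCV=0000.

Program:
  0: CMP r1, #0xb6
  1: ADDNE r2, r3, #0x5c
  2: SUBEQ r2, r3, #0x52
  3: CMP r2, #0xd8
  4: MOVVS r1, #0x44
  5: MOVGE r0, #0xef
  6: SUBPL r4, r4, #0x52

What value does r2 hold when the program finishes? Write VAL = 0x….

[0] flags=1001 → (cmp)
[1] flags=1001 NE?T → r2=0x1e
[2] flags=1001 EQ?F → skip
[3] flags=0000 → (cmp)
[4] flags=0000 VS?F → skip
[5] flags=0000 GE?T → r0=0xef
[6] flags=0000 PL?T → r4=0xb1

VAL = 0x1e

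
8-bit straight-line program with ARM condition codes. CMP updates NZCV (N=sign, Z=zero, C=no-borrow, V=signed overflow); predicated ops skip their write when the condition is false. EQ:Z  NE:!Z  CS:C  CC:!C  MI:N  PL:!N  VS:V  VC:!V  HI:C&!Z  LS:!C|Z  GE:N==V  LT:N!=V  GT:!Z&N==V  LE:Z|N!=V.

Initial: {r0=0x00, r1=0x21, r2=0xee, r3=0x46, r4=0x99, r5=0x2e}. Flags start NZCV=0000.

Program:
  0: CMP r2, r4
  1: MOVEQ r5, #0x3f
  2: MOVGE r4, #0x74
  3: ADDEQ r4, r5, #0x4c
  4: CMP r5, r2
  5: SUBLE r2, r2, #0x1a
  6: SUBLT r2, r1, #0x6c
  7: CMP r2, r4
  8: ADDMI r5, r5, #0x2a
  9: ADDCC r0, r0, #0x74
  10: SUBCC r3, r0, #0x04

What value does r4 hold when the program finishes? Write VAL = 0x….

[0] flags=0010 → (cmp)
[1] flags=0010 EQ?F → skip
[2] flags=0010 GE?T → r4=0x74
[3] flags=0010 EQ?F → skip
[4] flags=0000 → (cmp)
[5] flags=0000 LE?F → skip
[6] flags=0000 LT?F → skip
[7] flags=0011 → (cmp)
[8] flags=0011 MI?F → skip
[9] flags=0011 CC?F → skip
[10] flags=0011 CC?F → skip

VAL = 0x74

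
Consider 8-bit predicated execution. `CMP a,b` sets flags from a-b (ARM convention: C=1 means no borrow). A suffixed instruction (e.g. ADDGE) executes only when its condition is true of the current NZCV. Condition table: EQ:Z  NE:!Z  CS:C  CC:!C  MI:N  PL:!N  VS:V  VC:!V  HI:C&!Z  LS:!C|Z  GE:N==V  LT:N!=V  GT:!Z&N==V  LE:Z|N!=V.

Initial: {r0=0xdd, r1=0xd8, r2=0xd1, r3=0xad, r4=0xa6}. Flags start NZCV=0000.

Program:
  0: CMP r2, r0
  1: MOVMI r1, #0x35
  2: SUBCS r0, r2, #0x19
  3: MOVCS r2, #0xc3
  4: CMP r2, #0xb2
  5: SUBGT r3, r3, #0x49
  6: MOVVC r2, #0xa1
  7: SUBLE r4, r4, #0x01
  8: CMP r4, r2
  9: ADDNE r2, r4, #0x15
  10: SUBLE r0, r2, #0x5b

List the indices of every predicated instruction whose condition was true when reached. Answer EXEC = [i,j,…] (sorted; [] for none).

EXEC = [1,5,6,9]

0: ✓ CMP  NZCV=1000
1: ✓ MOVMI  r1←0x35
2: · SUBCS
3: · MOVCS
4: ✓ CMP  NZCV=0010
5: ✓ SUBGT  r3←0x64
6: ✓ MOVVC  r2←0xa1
7: · SUBLE
8: ✓ CMP  NZCV=0010
9: ✓ ADDNE  r2←0xbb
10: · SUBLE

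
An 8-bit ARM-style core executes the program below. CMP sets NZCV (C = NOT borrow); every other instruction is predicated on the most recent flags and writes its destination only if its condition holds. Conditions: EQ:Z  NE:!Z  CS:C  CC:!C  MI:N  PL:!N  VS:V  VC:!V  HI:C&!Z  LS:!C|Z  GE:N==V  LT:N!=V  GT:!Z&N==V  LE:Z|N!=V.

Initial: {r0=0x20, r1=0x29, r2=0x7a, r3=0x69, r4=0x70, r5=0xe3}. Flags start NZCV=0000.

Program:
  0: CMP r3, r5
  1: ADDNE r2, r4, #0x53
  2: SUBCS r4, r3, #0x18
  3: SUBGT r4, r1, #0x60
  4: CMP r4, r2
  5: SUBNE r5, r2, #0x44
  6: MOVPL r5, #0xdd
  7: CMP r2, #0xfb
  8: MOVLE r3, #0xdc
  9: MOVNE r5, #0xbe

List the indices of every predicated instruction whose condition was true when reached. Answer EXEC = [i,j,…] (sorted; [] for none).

EXEC = [1,3,5,6,8,9]

[0] flags=1001 → (cmp)
[1] flags=1001 NE?T → r2=0xc3
[2] flags=1001 CS?F → skip
[3] flags=1001 GT?T → r4=0xc9
[4] flags=0010 → (cmp)
[5] flags=0010 NE?T → r5=0x7f
[6] flags=0010 PL?T → r5=0xdd
[7] flags=1000 → (cmp)
[8] flags=1000 LE?T → r3=0xdc
[9] flags=1000 NE?T → r5=0xbe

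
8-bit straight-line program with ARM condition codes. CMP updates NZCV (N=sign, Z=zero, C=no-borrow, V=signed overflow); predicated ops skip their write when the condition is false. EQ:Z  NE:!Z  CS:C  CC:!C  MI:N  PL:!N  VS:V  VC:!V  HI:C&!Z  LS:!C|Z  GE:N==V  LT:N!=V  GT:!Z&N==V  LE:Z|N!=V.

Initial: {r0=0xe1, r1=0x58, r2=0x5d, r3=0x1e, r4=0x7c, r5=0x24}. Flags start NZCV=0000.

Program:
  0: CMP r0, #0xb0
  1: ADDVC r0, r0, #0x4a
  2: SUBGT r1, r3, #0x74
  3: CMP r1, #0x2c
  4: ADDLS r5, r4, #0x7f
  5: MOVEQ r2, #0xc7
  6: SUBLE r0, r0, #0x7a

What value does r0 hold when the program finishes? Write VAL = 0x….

VAL = 0xb1

[0] flags=0010 → (cmp)
[1] flags=0010 VC?T → r0=0x2b
[2] flags=0010 GT?T → r1=0xaa
[3] flags=0011 → (cmp)
[4] flags=0011 LS?F → skip
[5] flags=0011 EQ?F → skip
[6] flags=0011 LE?T → r0=0xb1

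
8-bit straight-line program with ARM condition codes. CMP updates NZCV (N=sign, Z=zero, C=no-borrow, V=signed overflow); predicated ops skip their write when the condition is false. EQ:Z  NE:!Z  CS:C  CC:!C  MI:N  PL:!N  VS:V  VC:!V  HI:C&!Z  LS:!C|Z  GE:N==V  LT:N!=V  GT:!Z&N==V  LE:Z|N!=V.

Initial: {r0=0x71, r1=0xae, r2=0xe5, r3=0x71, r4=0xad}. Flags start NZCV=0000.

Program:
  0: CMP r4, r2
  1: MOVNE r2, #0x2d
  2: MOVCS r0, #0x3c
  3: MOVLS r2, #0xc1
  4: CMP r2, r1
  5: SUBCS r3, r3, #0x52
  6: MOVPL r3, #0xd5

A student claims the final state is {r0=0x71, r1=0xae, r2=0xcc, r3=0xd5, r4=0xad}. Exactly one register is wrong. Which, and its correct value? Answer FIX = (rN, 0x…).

FIX = (r2, 0xc1)

[0] flags=1000 → (cmp)
[1] flags=1000 NE?T → r2=0x2d
[2] flags=1000 CS?F → skip
[3] flags=1000 LS?T → r2=0xc1
[4] flags=0010 → (cmp)
[5] flags=0010 CS?T → r3=0x1f
[6] flags=0010 PL?T → r3=0xd5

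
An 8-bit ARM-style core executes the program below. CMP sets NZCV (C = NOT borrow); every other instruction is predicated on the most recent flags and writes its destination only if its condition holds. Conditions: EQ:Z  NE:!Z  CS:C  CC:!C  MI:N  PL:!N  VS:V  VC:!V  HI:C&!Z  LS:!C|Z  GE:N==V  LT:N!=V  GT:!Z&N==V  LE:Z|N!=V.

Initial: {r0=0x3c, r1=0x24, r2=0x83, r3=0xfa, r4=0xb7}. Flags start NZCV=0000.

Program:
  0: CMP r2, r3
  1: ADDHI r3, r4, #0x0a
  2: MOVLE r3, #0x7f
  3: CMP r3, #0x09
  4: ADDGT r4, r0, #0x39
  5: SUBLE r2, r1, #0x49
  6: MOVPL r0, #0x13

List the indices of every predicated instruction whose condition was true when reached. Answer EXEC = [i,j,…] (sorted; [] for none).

[0] flags=1000 → (cmp)
[1] flags=1000 HI?F → skip
[2] flags=1000 LE?T → r3=0x7f
[3] flags=0010 → (cmp)
[4] flags=0010 GT?T → r4=0x75
[5] flags=0010 LE?F → skip
[6] flags=0010 PL?T → r0=0x13

EXEC = [2,4,6]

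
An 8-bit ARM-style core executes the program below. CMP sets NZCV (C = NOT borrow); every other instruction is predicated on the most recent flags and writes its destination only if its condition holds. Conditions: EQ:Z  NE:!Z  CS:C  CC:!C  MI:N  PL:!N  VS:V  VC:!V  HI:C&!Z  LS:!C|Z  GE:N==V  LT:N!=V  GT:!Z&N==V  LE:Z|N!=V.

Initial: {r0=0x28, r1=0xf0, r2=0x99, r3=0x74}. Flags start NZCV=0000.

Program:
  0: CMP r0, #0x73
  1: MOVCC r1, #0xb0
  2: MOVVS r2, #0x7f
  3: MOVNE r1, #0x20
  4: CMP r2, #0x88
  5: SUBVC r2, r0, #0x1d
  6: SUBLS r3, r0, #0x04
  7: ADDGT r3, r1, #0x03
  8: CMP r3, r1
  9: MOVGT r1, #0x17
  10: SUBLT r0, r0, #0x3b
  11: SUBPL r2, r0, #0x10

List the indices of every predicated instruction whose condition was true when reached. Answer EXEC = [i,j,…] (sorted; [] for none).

0: ✓ CMP  NZCV=1000
1: ✓ MOVCC  r1←0xb0
2: · MOVVS
3: ✓ MOVNE  r1←0x20
4: ✓ CMP  NZCV=0010
5: ✓ SUBVC  r2←0x0b
6: · SUBLS
7: ✓ ADDGT  r3←0x23
8: ✓ CMP  NZCV=0010
9: ✓ MOVGT  r1←0x17
10: · SUBLT
11: ✓ SUBPL  r2←0x18

EXEC = [1,3,5,7,9,11]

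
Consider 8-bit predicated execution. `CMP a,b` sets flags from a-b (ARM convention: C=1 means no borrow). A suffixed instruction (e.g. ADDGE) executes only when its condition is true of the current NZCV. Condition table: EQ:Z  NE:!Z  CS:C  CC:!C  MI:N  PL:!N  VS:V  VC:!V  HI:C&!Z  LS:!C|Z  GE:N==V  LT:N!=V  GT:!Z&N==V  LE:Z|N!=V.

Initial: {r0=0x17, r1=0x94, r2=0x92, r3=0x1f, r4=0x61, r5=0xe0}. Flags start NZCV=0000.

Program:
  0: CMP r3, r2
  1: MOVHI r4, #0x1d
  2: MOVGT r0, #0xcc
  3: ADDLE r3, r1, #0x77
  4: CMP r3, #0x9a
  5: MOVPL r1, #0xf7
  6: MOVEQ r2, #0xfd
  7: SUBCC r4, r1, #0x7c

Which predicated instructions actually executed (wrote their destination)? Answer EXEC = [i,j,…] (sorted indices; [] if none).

[0] flags=1001 → (cmp)
[1] flags=1001 HI?F → skip
[2] flags=1001 GT?T → r0=0xcc
[3] flags=1001 LE?F → skip
[4] flags=1001 → (cmp)
[5] flags=1001 PL?F → skip
[6] flags=1001 EQ?F → skip
[7] flags=1001 CC?T → r4=0x18

EXEC = [2,7]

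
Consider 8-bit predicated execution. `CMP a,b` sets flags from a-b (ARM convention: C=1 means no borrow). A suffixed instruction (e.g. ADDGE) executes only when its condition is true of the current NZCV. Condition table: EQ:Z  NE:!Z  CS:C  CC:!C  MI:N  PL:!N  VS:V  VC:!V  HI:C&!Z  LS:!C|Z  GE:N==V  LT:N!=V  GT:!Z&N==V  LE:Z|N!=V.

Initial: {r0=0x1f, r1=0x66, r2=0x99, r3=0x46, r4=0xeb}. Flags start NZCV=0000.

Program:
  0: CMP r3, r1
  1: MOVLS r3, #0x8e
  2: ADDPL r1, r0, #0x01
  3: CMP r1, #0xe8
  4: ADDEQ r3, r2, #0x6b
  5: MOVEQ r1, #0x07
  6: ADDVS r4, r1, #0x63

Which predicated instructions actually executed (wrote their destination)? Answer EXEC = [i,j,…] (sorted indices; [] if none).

0: ✓ CMP  NZCV=1000
1: ✓ MOVLS  r3←0x8e
2: · ADDPL
3: ✓ CMP  NZCV=0000
4: · ADDEQ
5: · MOVEQ
6: · ADDVS

EXEC = [1]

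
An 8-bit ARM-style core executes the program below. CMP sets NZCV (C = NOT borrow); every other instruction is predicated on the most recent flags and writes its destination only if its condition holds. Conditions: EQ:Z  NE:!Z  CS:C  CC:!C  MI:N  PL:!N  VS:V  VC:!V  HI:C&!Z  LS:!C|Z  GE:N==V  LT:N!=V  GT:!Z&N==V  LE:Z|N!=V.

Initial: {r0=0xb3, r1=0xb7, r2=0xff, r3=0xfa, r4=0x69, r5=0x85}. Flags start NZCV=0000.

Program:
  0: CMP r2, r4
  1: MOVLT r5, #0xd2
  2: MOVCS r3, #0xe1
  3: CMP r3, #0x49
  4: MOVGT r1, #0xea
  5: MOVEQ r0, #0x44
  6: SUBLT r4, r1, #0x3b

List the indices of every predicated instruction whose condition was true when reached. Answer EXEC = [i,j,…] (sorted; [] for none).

0: ✓ CMP  NZCV=1010
1: ✓ MOVLT  r5←0xd2
2: ✓ MOVCS  r3←0xe1
3: ✓ CMP  NZCV=1010
4: · MOVGT
5: · MOVEQ
6: ✓ SUBLT  r4←0x7c

EXEC = [1,2,6]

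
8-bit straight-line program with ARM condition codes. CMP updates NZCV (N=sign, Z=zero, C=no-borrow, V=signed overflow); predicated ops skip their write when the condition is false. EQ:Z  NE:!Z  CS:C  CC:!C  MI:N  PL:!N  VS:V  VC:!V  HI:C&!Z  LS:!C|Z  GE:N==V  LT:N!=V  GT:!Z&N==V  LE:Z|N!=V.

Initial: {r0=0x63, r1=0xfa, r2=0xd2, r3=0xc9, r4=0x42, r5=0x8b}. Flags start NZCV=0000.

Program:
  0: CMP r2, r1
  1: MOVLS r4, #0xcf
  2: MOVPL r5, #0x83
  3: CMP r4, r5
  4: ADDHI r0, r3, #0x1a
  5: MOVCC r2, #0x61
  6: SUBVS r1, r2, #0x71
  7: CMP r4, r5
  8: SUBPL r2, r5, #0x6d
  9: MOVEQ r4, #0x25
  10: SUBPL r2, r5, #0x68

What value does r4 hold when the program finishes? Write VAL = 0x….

[0] flags=1000 → (cmp)
[1] flags=1000 LS?T → r4=0xcf
[2] flags=1000 PL?F → skip
[3] flags=0010 → (cmp)
[4] flags=0010 HI?T → r0=0xe3
[5] flags=0010 CC?F → skip
[6] flags=0010 VS?F → skip
[7] flags=0010 → (cmp)
[8] flags=0010 PL?T → r2=0x1e
[9] flags=0010 EQ?F → skip
[10] flags=0010 PL?T → r2=0x23

VAL = 0xcf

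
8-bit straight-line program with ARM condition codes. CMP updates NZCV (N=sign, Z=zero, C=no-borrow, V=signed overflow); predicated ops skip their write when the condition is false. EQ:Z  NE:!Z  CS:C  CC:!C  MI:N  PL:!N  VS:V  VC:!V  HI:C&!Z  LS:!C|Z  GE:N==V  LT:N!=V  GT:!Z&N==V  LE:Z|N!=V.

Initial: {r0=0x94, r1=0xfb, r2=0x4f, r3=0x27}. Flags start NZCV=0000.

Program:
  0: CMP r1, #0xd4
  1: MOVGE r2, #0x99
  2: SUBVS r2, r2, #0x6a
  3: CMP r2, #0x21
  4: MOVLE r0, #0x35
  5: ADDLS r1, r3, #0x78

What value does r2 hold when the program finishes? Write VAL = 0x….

VAL = 0x99

[0] flags=0010 → (cmp)
[1] flags=0010 GE?T → r2=0x99
[2] flags=0010 VS?F → skip
[3] flags=0011 → (cmp)
[4] flags=0011 LE?T → r0=0x35
[5] flags=0011 LS?F → skip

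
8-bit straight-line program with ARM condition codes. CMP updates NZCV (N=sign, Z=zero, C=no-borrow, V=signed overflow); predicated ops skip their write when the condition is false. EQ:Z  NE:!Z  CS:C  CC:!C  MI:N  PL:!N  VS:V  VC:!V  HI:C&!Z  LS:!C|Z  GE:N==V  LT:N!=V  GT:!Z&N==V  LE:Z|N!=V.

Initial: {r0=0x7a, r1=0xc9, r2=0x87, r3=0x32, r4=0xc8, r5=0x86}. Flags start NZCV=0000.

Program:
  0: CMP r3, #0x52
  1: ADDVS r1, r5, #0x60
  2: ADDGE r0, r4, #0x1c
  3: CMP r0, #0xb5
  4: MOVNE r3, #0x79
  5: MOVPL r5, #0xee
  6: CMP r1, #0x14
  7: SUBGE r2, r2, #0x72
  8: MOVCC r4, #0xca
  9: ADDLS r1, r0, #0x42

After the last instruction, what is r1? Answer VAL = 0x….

VAL = 0xc9

[0] flags=1000 → (cmp)
[1] flags=1000 VS?F → skip
[2] flags=1000 GE?F → skip
[3] flags=1001 → (cmp)
[4] flags=1001 NE?T → r3=0x79
[5] flags=1001 PL?F → skip
[6] flags=1010 → (cmp)
[7] flags=1010 GE?F → skip
[8] flags=1010 CC?F → skip
[9] flags=1010 LS?F → skip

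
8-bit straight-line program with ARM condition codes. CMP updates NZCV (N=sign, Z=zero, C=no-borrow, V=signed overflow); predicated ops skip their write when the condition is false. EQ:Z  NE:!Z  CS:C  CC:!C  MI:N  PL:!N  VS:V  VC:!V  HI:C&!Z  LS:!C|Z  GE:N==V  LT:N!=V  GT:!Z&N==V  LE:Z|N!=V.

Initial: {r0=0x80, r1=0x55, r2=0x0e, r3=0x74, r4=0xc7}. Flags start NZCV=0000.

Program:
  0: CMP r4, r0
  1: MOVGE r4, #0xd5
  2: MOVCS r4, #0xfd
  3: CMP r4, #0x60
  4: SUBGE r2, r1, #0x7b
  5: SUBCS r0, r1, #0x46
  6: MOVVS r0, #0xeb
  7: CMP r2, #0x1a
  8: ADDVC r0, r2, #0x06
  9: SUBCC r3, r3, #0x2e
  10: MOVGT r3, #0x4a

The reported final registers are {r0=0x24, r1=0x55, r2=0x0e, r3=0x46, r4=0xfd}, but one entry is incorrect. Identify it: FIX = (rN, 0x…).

FIX = (r0, 0x14)

[0] flags=0010 → (cmp)
[1] flags=0010 GE?T → r4=0xd5
[2] flags=0010 CS?T → r4=0xfd
[3] flags=1010 → (cmp)
[4] flags=1010 GE?F → skip
[5] flags=1010 CS?T → r0=0x0f
[6] flags=1010 VS?F → skip
[7] flags=1000 → (cmp)
[8] flags=1000 VC?T → r0=0x14
[9] flags=1000 CC?T → r3=0x46
[10] flags=1000 GT?F → skip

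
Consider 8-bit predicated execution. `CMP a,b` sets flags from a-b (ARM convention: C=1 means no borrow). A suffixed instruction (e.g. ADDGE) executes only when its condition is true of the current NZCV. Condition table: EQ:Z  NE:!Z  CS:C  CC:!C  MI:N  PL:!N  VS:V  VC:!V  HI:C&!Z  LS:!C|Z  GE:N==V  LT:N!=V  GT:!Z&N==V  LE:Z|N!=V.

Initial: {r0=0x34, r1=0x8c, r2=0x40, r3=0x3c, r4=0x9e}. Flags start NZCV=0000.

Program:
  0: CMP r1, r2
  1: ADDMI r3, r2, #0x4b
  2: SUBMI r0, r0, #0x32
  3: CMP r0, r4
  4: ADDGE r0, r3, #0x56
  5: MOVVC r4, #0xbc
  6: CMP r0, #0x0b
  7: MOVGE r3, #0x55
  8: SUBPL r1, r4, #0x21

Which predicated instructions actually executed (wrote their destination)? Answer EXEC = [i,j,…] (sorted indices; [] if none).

EXEC = [4]

0: ✓ CMP  NZCV=0011
1: · ADDMI
2: · SUBMI
3: ✓ CMP  NZCV=1001
4: ✓ ADDGE  r0←0x92
5: · MOVVC
6: ✓ CMP  NZCV=1010
7: · MOVGE
8: · SUBPL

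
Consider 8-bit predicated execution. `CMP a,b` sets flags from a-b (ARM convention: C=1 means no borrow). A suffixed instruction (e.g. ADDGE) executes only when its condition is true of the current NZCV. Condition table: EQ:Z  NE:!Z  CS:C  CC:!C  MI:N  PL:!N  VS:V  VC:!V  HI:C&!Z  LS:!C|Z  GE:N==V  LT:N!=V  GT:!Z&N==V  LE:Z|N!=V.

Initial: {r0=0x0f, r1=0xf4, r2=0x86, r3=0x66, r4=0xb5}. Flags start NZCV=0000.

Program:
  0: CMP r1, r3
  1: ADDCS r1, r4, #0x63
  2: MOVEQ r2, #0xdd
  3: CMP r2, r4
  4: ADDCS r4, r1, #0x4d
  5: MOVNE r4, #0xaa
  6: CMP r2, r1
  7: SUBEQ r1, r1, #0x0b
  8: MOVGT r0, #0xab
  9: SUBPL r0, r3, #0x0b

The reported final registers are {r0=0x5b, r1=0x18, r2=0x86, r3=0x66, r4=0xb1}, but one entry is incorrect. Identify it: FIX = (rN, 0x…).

FIX = (r4, 0xaa)

[0] flags=1010 → (cmp)
[1] flags=1010 CS?T → r1=0x18
[2] flags=1010 EQ?F → skip
[3] flags=1000 → (cmp)
[4] flags=1000 CS?F → skip
[5] flags=1000 NE?T → r4=0xaa
[6] flags=0011 → (cmp)
[7] flags=0011 EQ?F → skip
[8] flags=0011 GT?F → skip
[9] flags=0011 PL?T → r0=0x5b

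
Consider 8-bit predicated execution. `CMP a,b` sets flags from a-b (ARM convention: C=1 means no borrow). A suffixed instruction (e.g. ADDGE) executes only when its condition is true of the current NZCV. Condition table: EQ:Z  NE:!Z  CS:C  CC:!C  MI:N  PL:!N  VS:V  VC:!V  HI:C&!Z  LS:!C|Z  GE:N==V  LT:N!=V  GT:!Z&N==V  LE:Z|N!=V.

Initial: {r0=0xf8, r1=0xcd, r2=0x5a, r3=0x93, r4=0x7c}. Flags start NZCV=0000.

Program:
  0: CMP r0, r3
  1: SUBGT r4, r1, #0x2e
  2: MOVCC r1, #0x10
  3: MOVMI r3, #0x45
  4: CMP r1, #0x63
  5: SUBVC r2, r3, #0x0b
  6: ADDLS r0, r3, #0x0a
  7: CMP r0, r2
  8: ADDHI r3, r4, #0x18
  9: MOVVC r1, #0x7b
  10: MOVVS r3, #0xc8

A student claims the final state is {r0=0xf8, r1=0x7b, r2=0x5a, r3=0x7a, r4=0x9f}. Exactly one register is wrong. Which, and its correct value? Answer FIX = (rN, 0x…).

0: ✓ CMP  NZCV=0010
1: ✓ SUBGT  r4←0x9f
2: · MOVCC
3: · MOVMI
4: ✓ CMP  NZCV=0011
5: · SUBVC
6: · ADDLS
7: ✓ CMP  NZCV=1010
8: ✓ ADDHI  r3←0xb7
9: ✓ MOVVC  r1←0x7b
10: · MOVVS

FIX = (r3, 0xb7)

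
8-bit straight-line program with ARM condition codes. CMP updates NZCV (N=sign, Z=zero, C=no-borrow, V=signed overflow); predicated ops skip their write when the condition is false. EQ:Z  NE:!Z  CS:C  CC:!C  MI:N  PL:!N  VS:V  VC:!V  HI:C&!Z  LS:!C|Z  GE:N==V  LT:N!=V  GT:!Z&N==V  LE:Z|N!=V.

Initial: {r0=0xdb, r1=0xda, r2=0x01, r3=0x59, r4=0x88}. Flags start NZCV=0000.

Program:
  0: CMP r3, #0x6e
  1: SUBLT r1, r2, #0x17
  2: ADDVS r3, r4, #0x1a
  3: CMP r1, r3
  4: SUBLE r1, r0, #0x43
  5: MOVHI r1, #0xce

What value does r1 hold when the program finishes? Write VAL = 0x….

0: ✓ CMP  NZCV=1000
1: ✓ SUBLT  r1←0xea
2: · ADDVS
3: ✓ CMP  NZCV=1010
4: ✓ SUBLE  r1←0x98
5: ✓ MOVHI  r1←0xce

VAL = 0xce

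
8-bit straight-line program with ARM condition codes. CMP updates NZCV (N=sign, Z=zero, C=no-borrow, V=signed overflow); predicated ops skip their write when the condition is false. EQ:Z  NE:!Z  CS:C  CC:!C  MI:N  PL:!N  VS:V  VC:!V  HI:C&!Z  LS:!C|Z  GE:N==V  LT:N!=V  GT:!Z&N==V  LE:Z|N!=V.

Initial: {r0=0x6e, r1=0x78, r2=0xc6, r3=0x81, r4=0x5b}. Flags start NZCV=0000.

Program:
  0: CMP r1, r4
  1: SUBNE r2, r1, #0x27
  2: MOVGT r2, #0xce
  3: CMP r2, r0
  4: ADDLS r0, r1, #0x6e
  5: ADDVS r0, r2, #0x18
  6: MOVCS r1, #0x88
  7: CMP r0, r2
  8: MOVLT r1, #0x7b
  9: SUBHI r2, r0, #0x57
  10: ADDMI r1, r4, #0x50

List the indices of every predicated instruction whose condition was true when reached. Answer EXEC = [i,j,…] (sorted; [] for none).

0: ✓ CMP  NZCV=0010
1: ✓ SUBNE  r2←0x51
2: ✓ MOVGT  r2←0xce
3: ✓ CMP  NZCV=0011
4: · ADDLS
5: ✓ ADDVS  r0←0xe6
6: ✓ MOVCS  r1←0x88
7: ✓ CMP  NZCV=0010
8: · MOVLT
9: ✓ SUBHI  r2←0x8f
10: · ADDMI

EXEC = [1,2,5,6,9]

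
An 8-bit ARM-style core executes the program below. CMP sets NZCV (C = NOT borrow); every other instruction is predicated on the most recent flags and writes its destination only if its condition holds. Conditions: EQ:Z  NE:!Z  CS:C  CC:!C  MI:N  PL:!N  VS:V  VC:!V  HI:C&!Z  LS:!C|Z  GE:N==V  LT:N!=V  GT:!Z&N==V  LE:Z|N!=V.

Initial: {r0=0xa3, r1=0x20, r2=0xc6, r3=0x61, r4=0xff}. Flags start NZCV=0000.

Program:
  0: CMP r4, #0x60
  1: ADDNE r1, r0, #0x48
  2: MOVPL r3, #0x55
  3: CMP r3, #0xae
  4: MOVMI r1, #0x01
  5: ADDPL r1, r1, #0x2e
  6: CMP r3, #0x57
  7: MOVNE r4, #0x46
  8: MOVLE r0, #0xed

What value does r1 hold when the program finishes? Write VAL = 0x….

VAL = 0x01

[0] flags=1010 → (cmp)
[1] flags=1010 NE?T → r1=0xeb
[2] flags=1010 PL?F → skip
[3] flags=1001 → (cmp)
[4] flags=1001 MI?T → r1=0x01
[5] flags=1001 PL?F → skip
[6] flags=0010 → (cmp)
[7] flags=0010 NE?T → r4=0x46
[8] flags=0010 LE?F → skip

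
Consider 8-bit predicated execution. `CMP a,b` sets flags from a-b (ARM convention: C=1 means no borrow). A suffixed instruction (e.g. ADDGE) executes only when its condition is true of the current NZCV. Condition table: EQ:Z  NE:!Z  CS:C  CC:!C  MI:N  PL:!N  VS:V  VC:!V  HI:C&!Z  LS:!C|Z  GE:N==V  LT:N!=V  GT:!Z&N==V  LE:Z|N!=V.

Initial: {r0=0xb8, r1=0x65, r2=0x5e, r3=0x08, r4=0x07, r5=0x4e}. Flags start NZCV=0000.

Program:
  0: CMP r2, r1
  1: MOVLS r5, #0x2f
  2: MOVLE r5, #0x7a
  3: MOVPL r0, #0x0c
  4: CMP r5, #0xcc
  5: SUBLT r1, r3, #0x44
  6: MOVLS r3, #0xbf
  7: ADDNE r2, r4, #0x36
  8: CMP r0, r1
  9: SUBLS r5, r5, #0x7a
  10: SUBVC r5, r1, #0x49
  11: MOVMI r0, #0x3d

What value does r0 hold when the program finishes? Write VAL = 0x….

VAL = 0xb8

[0] flags=1000 → (cmp)
[1] flags=1000 LS?T → r5=0x2f
[2] flags=1000 LE?T → r5=0x7a
[3] flags=1000 PL?F → skip
[4] flags=1001 → (cmp)
[5] flags=1001 LT?F → skip
[6] flags=1001 LS?T → r3=0xbf
[7] flags=1001 NE?T → r2=0x3d
[8] flags=0011 → (cmp)
[9] flags=0011 LS?F → skip
[10] flags=0011 VC?F → skip
[11] flags=0011 MI?F → skip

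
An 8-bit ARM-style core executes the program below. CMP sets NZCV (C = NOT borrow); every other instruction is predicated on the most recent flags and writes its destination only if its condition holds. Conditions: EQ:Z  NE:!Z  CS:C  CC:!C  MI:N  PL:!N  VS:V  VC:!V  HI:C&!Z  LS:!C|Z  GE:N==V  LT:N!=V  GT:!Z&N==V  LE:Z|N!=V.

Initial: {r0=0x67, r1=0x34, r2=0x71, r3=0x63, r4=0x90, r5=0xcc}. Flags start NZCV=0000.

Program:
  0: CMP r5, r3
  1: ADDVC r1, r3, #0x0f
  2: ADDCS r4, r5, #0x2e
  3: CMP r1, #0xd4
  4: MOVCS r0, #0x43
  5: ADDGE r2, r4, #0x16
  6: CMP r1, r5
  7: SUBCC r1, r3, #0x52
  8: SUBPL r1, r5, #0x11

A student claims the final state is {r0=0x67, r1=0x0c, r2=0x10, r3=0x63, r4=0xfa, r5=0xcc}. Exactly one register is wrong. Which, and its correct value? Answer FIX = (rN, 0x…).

FIX = (r1, 0xbb)

0: ✓ CMP  NZCV=0011
1: · ADDVC
2: ✓ ADDCS  r4←0xfa
3: ✓ CMP  NZCV=0000
4: · MOVCS
5: ✓ ADDGE  r2←0x10
6: ✓ CMP  NZCV=0000
7: ✓ SUBCC  r1←0x11
8: ✓ SUBPL  r1←0xbb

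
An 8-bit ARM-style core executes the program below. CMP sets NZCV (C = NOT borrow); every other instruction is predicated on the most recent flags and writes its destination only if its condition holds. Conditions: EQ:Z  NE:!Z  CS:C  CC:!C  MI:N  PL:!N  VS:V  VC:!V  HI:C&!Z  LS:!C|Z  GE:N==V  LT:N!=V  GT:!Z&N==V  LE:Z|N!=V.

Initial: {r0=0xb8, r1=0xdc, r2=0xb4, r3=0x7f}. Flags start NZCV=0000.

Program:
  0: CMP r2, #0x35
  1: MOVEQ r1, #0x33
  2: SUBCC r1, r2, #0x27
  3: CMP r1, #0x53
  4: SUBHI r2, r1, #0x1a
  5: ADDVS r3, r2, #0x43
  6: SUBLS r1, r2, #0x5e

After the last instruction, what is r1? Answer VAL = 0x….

VAL = 0xdc

0: ✓ CMP  NZCV=0011
1: · MOVEQ
2: · SUBCC
3: ✓ CMP  NZCV=1010
4: ✓ SUBHI  r2←0xc2
5: · ADDVS
6: · SUBLS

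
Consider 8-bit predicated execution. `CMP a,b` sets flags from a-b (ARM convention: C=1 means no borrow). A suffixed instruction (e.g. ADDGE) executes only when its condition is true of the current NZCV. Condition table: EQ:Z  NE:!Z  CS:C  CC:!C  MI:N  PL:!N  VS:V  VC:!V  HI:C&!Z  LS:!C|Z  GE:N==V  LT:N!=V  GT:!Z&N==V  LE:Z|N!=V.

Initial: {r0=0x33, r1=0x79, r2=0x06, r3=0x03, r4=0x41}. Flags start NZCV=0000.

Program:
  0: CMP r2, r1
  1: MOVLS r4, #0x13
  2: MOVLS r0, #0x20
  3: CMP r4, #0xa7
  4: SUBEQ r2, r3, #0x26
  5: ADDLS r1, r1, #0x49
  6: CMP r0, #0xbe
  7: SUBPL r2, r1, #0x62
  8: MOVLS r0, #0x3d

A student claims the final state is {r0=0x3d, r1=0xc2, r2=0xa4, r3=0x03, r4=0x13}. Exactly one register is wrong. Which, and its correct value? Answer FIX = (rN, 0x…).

[0] flags=1000 → (cmp)
[1] flags=1000 LS?T → r4=0x13
[2] flags=1000 LS?T → r0=0x20
[3] flags=0000 → (cmp)
[4] flags=0000 EQ?F → skip
[5] flags=0000 LS?T → r1=0xc2
[6] flags=0000 → (cmp)
[7] flags=0000 PL?T → r2=0x60
[8] flags=0000 LS?T → r0=0x3d

FIX = (r2, 0x60)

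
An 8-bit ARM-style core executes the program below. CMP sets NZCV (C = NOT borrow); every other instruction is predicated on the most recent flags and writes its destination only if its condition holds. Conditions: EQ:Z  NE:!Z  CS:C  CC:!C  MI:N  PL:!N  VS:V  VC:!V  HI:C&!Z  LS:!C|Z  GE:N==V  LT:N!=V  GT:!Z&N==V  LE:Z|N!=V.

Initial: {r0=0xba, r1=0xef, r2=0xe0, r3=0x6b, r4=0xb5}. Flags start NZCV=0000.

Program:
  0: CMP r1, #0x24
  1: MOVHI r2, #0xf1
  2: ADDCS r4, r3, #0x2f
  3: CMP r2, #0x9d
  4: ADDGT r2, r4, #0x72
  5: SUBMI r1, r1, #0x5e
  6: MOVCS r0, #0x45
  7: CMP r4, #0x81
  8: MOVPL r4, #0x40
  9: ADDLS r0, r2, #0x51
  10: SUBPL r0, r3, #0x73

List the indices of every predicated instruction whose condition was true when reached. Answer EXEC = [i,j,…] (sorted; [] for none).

EXEC = [1,2,4,6,8,10]

[0] flags=1010 → (cmp)
[1] flags=1010 HI?T → r2=0xf1
[2] flags=1010 CS?T → r4=0x9a
[3] flags=0010 → (cmp)
[4] flags=0010 GT?T → r2=0x0c
[5] flags=0010 MI?F → skip
[6] flags=0010 CS?T → r0=0x45
[7] flags=0010 → (cmp)
[8] flags=0010 PL?T → r4=0x40
[9] flags=0010 LS?F → skip
[10] flags=0010 PL?T → r0=0xf8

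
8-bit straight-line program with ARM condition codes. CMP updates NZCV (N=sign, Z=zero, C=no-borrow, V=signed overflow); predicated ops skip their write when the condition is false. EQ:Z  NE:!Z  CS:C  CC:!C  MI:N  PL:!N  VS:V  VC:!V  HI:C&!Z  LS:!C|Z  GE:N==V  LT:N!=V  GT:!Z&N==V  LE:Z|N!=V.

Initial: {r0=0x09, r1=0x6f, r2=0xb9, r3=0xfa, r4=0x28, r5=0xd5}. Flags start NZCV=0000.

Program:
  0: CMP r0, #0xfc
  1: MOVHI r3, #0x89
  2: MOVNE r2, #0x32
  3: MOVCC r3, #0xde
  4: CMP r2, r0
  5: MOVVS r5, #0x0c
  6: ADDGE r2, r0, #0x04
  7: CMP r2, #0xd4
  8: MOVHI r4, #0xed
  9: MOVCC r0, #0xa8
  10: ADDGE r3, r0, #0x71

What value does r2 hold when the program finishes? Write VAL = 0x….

VAL = 0x0d

[0] flags=0000 → (cmp)
[1] flags=0000 HI?F → skip
[2] flags=0000 NE?T → r2=0x32
[3] flags=0000 CC?T → r3=0xde
[4] flags=0010 → (cmp)
[5] flags=0010 VS?F → skip
[6] flags=0010 GE?T → r2=0x0d
[7] flags=0000 → (cmp)
[8] flags=0000 HI?F → skip
[9] flags=0000 CC?T → r0=0xa8
[10] flags=0000 GE?T → r3=0x19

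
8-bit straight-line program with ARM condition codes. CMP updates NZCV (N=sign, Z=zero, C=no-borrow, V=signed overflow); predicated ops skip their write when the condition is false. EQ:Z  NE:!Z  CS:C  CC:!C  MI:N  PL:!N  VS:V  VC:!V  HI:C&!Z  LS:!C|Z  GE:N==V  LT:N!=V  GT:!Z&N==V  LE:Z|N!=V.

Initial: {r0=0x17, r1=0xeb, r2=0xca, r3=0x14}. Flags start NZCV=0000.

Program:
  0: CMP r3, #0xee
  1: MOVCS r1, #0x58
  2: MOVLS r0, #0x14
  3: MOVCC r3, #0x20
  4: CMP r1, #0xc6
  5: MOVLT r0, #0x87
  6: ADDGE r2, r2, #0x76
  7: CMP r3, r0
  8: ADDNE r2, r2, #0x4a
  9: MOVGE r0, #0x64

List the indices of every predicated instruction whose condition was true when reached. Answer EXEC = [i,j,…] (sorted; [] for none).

[0] flags=0000 → (cmp)
[1] flags=0000 CS?F → skip
[2] flags=0000 LS?T → r0=0x14
[3] flags=0000 CC?T → r3=0x20
[4] flags=0010 → (cmp)
[5] flags=0010 LT?F → skip
[6] flags=0010 GE?T → r2=0x40
[7] flags=0010 → (cmp)
[8] flags=0010 NE?T → r2=0x8a
[9] flags=0010 GE?T → r0=0x64

EXEC = [2,3,6,8,9]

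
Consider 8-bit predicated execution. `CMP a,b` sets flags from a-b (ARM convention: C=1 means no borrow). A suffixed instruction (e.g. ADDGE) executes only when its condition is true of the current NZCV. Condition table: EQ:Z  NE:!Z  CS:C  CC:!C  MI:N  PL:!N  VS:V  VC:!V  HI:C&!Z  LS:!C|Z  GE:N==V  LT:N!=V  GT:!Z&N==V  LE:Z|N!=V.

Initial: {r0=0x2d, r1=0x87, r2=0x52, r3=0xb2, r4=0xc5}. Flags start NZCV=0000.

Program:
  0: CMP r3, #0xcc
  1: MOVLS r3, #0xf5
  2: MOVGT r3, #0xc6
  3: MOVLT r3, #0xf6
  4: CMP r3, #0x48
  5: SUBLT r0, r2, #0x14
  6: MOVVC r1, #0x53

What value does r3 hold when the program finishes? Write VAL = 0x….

[0] flags=1000 → (cmp)
[1] flags=1000 LS?T → r3=0xf5
[2] flags=1000 GT?F → skip
[3] flags=1000 LT?T → r3=0xf6
[4] flags=1010 → (cmp)
[5] flags=1010 LT?T → r0=0x3e
[6] flags=1010 VC?T → r1=0x53

VAL = 0xf6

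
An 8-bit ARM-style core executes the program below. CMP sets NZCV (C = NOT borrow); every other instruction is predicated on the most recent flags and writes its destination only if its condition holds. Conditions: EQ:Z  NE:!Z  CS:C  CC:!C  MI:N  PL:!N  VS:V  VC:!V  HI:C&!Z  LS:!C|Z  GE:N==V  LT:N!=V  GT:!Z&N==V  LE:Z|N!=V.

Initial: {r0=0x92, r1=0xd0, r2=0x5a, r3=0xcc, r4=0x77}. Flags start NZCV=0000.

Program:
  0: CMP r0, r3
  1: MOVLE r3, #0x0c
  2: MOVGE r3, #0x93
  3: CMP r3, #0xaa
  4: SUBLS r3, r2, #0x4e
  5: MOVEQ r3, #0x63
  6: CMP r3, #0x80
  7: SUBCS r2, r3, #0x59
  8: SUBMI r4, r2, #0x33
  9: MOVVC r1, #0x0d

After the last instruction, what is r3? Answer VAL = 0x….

0: ✓ CMP  NZCV=1000
1: ✓ MOVLE  r3←0x0c
2: · MOVGE
3: ✓ CMP  NZCV=0000
4: ✓ SUBLS  r3←0x0c
5: · MOVEQ
6: ✓ CMP  NZCV=1001
7: · SUBCS
8: ✓ SUBMI  r4←0x27
9: · MOVVC

VAL = 0x0c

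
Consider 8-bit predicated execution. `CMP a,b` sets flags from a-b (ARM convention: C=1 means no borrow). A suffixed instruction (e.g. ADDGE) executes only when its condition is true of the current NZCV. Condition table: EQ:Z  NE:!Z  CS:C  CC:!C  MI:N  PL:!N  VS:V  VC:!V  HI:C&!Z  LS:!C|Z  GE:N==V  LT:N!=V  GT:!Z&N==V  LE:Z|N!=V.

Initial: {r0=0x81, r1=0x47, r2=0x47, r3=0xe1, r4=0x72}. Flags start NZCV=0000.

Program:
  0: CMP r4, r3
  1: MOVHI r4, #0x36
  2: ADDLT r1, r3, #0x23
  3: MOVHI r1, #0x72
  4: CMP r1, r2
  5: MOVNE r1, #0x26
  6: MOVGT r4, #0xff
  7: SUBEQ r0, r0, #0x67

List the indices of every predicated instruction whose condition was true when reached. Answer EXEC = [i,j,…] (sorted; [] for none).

EXEC = [7]

0: ✓ CMP  NZCV=1001
1: · MOVHI
2: · ADDLT
3: · MOVHI
4: ✓ CMP  NZCV=0110
5: · MOVNE
6: · MOVGT
7: ✓ SUBEQ  r0←0x1a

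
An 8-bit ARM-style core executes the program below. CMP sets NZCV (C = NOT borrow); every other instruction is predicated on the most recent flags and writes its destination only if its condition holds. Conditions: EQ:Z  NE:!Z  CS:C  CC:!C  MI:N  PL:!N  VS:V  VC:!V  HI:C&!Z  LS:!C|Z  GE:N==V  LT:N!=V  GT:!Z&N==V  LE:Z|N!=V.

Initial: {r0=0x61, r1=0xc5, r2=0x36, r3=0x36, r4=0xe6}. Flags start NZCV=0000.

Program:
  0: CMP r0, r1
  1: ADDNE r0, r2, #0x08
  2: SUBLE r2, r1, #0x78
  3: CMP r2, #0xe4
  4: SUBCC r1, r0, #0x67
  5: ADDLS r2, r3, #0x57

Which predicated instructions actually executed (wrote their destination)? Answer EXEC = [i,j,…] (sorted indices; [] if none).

EXEC = [1,4,5]

[0] flags=1001 → (cmp)
[1] flags=1001 NE?T → r0=0x3e
[2] flags=1001 LE?F → skip
[3] flags=0000 → (cmp)
[4] flags=0000 CC?T → r1=0xd7
[5] flags=0000 LS?T → r2=0x8d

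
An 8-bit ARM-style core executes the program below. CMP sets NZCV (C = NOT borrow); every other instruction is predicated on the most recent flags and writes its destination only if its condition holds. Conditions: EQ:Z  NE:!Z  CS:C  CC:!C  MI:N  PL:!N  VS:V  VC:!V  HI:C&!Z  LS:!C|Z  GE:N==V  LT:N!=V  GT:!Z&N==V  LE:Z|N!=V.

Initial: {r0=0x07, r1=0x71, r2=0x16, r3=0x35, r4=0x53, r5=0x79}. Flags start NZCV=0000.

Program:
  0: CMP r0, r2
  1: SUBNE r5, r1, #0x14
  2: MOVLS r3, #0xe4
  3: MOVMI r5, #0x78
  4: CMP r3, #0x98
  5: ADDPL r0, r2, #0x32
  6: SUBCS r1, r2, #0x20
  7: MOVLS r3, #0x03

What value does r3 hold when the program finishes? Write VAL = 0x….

[0] flags=1000 → (cmp)
[1] flags=1000 NE?T → r5=0x5d
[2] flags=1000 LS?T → r3=0xe4
[3] flags=1000 MI?T → r5=0x78
[4] flags=0010 → (cmp)
[5] flags=0010 PL?T → r0=0x48
[6] flags=0010 CS?T → r1=0xf6
[7] flags=0010 LS?F → skip

VAL = 0xe4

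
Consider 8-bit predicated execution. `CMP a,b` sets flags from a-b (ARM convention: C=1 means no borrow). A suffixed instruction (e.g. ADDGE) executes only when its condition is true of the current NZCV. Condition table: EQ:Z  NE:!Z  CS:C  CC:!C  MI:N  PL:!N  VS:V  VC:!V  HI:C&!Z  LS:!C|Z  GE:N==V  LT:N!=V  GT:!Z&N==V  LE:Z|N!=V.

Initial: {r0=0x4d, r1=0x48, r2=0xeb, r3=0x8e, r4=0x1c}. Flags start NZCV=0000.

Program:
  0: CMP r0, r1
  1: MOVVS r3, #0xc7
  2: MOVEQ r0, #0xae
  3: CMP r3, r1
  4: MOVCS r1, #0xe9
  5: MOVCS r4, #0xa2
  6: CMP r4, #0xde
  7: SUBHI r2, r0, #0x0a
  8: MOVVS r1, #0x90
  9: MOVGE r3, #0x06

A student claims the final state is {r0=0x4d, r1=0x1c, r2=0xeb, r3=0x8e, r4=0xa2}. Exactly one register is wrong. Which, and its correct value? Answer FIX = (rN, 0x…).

0: ✓ CMP  NZCV=0010
1: · MOVVS
2: · MOVEQ
3: ✓ CMP  NZCV=0011
4: ✓ MOVCS  r1←0xe9
5: ✓ MOVCS  r4←0xa2
6: ✓ CMP  NZCV=1000
7: · SUBHI
8: · MOVVS
9: · MOVGE

FIX = (r1, 0xe9)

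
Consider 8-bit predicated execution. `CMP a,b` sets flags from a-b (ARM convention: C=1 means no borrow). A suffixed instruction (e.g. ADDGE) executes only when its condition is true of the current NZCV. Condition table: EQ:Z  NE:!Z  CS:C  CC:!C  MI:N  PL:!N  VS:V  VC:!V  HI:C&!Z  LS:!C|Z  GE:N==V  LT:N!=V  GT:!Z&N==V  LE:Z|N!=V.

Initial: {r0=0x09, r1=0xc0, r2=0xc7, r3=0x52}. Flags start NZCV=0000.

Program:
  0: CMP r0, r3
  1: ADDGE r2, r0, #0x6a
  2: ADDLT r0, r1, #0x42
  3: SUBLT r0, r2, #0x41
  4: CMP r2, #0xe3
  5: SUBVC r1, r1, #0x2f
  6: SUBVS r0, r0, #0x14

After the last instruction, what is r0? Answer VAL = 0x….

[0] flags=1000 → (cmp)
[1] flags=1000 GE?F → skip
[2] flags=1000 LT?T → r0=0x02
[3] flags=1000 LT?T → r0=0x86
[4] flags=1000 → (cmp)
[5] flags=1000 VC?T → r1=0x91
[6] flags=1000 VS?F → skip

VAL = 0x86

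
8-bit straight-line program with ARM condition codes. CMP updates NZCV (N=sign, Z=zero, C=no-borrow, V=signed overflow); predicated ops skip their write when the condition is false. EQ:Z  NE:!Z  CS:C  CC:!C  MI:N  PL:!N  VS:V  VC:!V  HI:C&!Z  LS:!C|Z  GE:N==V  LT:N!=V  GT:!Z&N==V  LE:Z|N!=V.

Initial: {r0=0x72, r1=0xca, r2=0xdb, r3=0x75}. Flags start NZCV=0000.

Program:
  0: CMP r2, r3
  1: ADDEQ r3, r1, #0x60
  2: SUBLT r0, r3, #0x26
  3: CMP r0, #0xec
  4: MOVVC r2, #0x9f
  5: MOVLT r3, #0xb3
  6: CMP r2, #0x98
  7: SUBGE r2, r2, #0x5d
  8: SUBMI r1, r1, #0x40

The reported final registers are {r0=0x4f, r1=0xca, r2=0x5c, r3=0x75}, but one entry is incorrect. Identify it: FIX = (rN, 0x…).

FIX = (r2, 0x42)

0: ✓ CMP  NZCV=0011
1: · ADDEQ
2: ✓ SUBLT  r0←0x4f
3: ✓ CMP  NZCV=0000
4: ✓ MOVVC  r2←0x9f
5: · MOVLT
6: ✓ CMP  NZCV=0010
7: ✓ SUBGE  r2←0x42
8: · SUBMI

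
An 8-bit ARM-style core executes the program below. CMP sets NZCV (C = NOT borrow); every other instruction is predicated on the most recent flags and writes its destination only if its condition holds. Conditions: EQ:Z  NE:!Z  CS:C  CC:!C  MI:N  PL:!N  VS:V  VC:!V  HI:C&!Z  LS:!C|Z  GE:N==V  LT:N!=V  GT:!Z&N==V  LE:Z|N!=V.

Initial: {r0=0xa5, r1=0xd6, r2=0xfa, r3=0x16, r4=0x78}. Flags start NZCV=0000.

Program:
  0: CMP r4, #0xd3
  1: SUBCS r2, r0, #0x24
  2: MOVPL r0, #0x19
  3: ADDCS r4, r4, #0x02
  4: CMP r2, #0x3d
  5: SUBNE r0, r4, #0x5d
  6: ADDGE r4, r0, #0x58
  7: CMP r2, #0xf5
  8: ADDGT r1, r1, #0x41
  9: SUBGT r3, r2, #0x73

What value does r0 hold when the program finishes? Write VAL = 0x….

VAL = 0x1b

0: ✓ CMP  NZCV=1001
1: · SUBCS
2: · MOVPL
3: · ADDCS
4: ✓ CMP  NZCV=1010
5: ✓ SUBNE  r0←0x1b
6: · ADDGE
7: ✓ CMP  NZCV=0010
8: ✓ ADDGT  r1←0x17
9: ✓ SUBGT  r3←0x87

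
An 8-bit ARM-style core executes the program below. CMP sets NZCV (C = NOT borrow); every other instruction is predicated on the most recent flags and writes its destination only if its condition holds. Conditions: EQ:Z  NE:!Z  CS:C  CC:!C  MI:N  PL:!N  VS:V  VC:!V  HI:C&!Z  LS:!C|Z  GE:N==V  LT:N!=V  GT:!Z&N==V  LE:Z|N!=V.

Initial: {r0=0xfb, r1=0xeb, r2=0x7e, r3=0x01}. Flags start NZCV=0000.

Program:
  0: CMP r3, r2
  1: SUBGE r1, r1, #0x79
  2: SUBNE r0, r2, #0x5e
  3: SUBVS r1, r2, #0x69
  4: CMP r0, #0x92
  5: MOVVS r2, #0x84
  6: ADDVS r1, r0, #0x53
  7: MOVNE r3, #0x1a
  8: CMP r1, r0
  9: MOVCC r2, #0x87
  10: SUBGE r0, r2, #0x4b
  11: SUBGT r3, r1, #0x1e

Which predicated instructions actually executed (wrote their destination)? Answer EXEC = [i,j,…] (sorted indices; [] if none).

EXEC = [2,5,6,7,10,11]

0: ✓ CMP  NZCV=1000
1: · SUBGE
2: ✓ SUBNE  r0←0x20
3: · SUBVS
4: ✓ CMP  NZCV=1001
5: ✓ MOVVS  r2←0x84
6: ✓ ADDVS  r1←0x73
7: ✓ MOVNE  r3←0x1a
8: ✓ CMP  NZCV=0010
9: · MOVCC
10: ✓ SUBGE  r0←0x39
11: ✓ SUBGT  r3←0x55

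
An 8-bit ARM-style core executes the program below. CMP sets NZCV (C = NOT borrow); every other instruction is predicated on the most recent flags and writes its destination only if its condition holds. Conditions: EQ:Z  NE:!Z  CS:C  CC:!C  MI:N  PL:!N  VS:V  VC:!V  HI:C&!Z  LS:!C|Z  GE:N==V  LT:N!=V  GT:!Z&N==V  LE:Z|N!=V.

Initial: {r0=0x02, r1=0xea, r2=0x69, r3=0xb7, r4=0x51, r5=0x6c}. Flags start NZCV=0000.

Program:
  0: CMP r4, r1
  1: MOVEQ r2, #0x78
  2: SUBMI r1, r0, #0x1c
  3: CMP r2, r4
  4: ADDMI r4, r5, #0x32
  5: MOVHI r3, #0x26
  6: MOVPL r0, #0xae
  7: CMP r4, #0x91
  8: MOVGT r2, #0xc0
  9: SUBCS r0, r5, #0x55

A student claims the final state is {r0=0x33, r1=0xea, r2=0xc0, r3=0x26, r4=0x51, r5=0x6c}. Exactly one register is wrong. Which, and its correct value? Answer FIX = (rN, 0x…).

FIX = (r0, 0xae)

[0] flags=0000 → (cmp)
[1] flags=0000 EQ?F → skip
[2] flags=0000 MI?F → skip
[3] flags=0010 → (cmp)
[4] flags=0010 MI?F → skip
[5] flags=0010 HI?T → r3=0x26
[6] flags=0010 PL?T → r0=0xae
[7] flags=1001 → (cmp)
[8] flags=1001 GT?T → r2=0xc0
[9] flags=1001 CS?F → skip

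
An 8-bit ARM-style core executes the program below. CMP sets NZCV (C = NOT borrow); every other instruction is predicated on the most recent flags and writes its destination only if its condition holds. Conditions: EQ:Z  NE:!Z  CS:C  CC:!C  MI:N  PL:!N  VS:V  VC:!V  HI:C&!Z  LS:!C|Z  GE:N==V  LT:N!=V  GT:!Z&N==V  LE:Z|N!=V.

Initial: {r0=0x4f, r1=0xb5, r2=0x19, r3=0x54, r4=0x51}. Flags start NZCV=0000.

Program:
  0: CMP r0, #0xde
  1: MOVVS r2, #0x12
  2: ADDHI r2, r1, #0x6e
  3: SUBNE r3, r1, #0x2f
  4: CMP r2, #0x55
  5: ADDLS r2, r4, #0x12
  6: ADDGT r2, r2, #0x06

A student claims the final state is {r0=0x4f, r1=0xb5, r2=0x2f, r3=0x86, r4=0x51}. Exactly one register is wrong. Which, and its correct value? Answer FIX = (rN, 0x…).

FIX = (r2, 0x63)

0: ✓ CMP  NZCV=0000
1: · MOVVS
2: · ADDHI
3: ✓ SUBNE  r3←0x86
4: ✓ CMP  NZCV=1000
5: ✓ ADDLS  r2←0x63
6: · ADDGT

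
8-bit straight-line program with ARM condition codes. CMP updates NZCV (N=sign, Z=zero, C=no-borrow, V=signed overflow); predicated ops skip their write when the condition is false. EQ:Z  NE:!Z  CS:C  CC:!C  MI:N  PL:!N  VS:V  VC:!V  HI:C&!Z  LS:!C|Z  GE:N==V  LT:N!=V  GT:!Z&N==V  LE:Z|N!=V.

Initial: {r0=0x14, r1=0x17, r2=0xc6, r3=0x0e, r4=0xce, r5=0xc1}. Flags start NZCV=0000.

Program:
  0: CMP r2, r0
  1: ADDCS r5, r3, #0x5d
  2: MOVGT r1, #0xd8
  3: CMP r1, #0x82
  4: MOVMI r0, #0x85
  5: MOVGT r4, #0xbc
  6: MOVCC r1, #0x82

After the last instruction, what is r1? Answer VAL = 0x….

[0] flags=1010 → (cmp)
[1] flags=1010 CS?T → r5=0x6b
[2] flags=1010 GT?F → skip
[3] flags=1001 → (cmp)
[4] flags=1001 MI?T → r0=0x85
[5] flags=1001 GT?T → r4=0xbc
[6] flags=1001 CC?T → r1=0x82

VAL = 0x82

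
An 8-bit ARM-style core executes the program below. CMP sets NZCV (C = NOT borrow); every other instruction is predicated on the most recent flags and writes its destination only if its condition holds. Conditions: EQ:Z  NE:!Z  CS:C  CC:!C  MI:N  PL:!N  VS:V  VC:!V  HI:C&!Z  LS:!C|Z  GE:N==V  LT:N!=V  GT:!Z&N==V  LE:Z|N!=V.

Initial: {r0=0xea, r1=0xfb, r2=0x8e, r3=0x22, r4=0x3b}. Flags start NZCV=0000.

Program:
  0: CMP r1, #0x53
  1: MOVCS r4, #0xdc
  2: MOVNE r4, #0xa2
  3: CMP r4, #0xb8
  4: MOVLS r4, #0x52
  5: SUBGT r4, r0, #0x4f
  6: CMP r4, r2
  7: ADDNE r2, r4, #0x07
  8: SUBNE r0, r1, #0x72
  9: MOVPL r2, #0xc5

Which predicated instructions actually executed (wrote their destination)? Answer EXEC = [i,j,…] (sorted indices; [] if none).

0: ✓ CMP  NZCV=1010
1: ✓ MOVCS  r4←0xdc
2: ✓ MOVNE  r4←0xa2
3: ✓ CMP  NZCV=1000
4: ✓ MOVLS  r4←0x52
5: · SUBGT
6: ✓ CMP  NZCV=1001
7: ✓ ADDNE  r2←0x59
8: ✓ SUBNE  r0←0x89
9: · MOVPL

EXEC = [1,2,4,7,8]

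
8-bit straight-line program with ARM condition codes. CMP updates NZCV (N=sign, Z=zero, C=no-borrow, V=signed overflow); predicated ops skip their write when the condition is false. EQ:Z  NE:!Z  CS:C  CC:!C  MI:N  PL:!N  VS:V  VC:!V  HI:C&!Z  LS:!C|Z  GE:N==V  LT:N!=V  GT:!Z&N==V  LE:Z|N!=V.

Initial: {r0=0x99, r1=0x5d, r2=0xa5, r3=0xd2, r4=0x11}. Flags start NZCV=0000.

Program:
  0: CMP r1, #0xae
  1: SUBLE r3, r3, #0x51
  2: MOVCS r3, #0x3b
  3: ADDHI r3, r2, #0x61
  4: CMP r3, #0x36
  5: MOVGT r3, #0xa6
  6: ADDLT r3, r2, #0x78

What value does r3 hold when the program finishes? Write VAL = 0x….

VAL = 0x1d

0: ✓ CMP  NZCV=1001
1: · SUBLE
2: · MOVCS
3: · ADDHI
4: ✓ CMP  NZCV=1010
5: · MOVGT
6: ✓ ADDLT  r3←0x1d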